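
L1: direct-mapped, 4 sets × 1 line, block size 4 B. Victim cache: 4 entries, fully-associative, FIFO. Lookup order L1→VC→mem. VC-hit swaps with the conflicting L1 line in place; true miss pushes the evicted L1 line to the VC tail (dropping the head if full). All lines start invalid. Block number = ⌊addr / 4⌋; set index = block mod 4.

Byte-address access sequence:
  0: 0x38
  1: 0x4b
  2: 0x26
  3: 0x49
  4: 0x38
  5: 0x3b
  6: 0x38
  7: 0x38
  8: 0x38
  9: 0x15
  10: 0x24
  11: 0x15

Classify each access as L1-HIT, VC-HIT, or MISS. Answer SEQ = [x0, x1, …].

SEQ = [MISS, MISS, MISS, L1-HIT, VC-HIT, L1-HIT, L1-HIT, L1-HIT, L1-HIT, MISS, VC-HIT, VC-HIT]

#0 0x38→b14/s2 MISS; vc=[]
#1 0x4b→b18/s2 MISS; vc=[14]
#2 0x26→b9/s1 MISS; vc=[14]
#3 0x49→b18/s2 L1-HIT; vc=[14]
#4 0x38→b14/s2 VC-HIT; vc=[18]
#5 0x3b→b14/s2 L1-HIT; vc=[18]
#6 0x38→b14/s2 L1-HIT; vc=[18]
#7 0x38→b14/s2 L1-HIT; vc=[18]
#8 0x38→b14/s2 L1-HIT; vc=[18]
#9 0x15→b5/s1 MISS; vc=[18,9]
#10 0x24→b9/s1 VC-HIT; vc=[18,5]
#11 0x15→b5/s1 VC-HIT; vc=[18,9]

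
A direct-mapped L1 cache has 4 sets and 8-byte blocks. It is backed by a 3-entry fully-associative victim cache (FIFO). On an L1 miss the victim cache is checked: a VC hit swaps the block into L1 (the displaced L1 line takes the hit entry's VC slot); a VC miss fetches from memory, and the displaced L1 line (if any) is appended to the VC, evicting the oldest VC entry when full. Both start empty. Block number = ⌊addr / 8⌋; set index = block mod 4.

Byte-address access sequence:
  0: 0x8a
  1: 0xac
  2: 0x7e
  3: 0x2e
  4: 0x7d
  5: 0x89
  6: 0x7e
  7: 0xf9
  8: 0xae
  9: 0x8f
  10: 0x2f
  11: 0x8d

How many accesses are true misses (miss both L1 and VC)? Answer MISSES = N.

MISSES = 5

#0 0x8a→b17/s1 MISS; vc=[]
#1 0xac→b21/s1 MISS; vc=[17]
#2 0x7e→b15/s3 MISS; vc=[17]
#3 0x2e→b5/s1 MISS; vc=[17,21]
#4 0x7d→b15/s3 L1-HIT; vc=[17,21]
#5 0x89→b17/s1 VC-HIT; vc=[5,21]
#6 0x7e→b15/s3 L1-HIT; vc=[5,21]
#7 0xf9→b31/s3 MISS; vc=[5,21,15]
#8 0xae→b21/s1 VC-HIT; vc=[5,17,15]
#9 0x8f→b17/s1 VC-HIT; vc=[5,21,15]
#10 0x2f→b5/s1 VC-HIT; vc=[17,21,15]
#11 0x8d→b17/s1 VC-HIT; vc=[5,21,15]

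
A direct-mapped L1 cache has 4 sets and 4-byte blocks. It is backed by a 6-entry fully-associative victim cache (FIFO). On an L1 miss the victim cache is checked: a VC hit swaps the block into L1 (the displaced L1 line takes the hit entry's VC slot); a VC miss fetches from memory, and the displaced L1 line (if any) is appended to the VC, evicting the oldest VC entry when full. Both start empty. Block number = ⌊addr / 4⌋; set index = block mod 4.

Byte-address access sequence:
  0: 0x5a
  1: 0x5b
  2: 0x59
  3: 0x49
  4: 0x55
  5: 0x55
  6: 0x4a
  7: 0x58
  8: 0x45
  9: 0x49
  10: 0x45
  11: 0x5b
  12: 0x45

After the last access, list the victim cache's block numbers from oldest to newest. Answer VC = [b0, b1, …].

VC = [18, 21]

0: 0x5a (blk 22, set 2) → MISS  vc=[]
1: 0x5b (blk 22, set 2) → L1-HIT  vc=[]
2: 0x59 (blk 22, set 2) → L1-HIT  vc=[]
3: 0x49 (blk 18, set 2) → MISS  vc=[22]
4: 0x55 (blk 21, set 1) → MISS  vc=[22]
5: 0x55 (blk 21, set 1) → L1-HIT  vc=[22]
6: 0x4a (blk 18, set 2) → L1-HIT  vc=[22]
7: 0x58 (blk 22, set 2) → VC-HIT  vc=[18]
8: 0x45 (blk 17, set 1) → MISS  vc=[18, 21]
9: 0x49 (blk 18, set 2) → VC-HIT  vc=[22, 21]
10: 0x45 (blk 17, set 1) → L1-HIT  vc=[22, 21]
11: 0x5b (blk 22, set 2) → VC-HIT  vc=[18, 21]
12: 0x45 (blk 17, set 1) → L1-HIT  vc=[18, 21]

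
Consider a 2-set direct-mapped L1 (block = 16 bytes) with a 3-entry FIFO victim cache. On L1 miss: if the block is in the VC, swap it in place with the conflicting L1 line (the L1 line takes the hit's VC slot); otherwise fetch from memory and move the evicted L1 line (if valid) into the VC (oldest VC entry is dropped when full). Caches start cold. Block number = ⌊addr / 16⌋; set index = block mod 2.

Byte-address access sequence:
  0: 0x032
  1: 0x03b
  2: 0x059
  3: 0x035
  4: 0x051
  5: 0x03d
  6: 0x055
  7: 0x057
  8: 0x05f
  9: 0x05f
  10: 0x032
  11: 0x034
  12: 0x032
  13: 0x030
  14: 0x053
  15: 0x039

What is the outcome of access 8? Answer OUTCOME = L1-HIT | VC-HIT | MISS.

#0 0x32→b3/s1 MISS; vc=[]
#1 0x3b→b3/s1 L1-HIT; vc=[]
#2 0x59→b5/s1 MISS; vc=[3]
#3 0x35→b3/s1 VC-HIT; vc=[5]
#4 0x51→b5/s1 VC-HIT; vc=[3]
#5 0x3d→b3/s1 VC-HIT; vc=[5]
#6 0x55→b5/s1 VC-HIT; vc=[3]
#7 0x57→b5/s1 L1-HIT; vc=[3]
#8 0x5f→b5/s1 L1-HIT; vc=[3]
#9 0x5f→b5/s1 L1-HIT; vc=[3]
#10 0x32→b3/s1 VC-HIT; vc=[5]
#11 0x34→b3/s1 L1-HIT; vc=[5]
#12 0x32→b3/s1 L1-HIT; vc=[5]
#13 0x30→b3/s1 L1-HIT; vc=[5]
#14 0x53→b5/s1 VC-HIT; vc=[3]
#15 0x39→b3/s1 VC-HIT; vc=[5]

OUTCOME = L1-HIT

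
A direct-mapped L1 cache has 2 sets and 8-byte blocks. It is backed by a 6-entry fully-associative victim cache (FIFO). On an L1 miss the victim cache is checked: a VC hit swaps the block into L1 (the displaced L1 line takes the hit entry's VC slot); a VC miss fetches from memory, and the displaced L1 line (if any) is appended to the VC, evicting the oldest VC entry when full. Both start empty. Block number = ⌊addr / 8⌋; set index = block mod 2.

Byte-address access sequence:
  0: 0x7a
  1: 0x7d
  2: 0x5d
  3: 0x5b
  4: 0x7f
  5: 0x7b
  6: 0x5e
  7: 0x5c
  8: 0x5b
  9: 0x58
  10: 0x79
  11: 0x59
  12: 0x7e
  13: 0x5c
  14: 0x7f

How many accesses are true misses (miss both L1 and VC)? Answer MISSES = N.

MISSES = 2

#0 0x7a→b15/s1 MISS; vc=[]
#1 0x7d→b15/s1 L1-HIT; vc=[]
#2 0x5d→b11/s1 MISS; vc=[15]
#3 0x5b→b11/s1 L1-HIT; vc=[15]
#4 0x7f→b15/s1 VC-HIT; vc=[11]
#5 0x7b→b15/s1 L1-HIT; vc=[11]
#6 0x5e→b11/s1 VC-HIT; vc=[15]
#7 0x5c→b11/s1 L1-HIT; vc=[15]
#8 0x5b→b11/s1 L1-HIT; vc=[15]
#9 0x58→b11/s1 L1-HIT; vc=[15]
#10 0x79→b15/s1 VC-HIT; vc=[11]
#11 0x59→b11/s1 VC-HIT; vc=[15]
#12 0x7e→b15/s1 VC-HIT; vc=[11]
#13 0x5c→b11/s1 VC-HIT; vc=[15]
#14 0x7f→b15/s1 VC-HIT; vc=[11]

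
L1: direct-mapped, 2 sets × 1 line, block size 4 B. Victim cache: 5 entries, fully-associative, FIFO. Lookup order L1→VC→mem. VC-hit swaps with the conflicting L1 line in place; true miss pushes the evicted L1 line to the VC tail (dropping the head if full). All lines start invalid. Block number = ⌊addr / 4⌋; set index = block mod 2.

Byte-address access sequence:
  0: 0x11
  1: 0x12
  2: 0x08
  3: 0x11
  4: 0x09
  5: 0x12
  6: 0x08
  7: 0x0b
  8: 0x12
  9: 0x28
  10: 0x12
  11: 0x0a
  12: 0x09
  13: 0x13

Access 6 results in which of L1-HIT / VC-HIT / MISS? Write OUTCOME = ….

  [0] addr=0x11 blk=4 s=0: MISS | VC []
  [1] addr=0x12 blk=4 s=0: L1-HIT | VC []
  [2] addr=0x8 blk=2 s=0: MISS | VC [4]
  [3] addr=0x11 blk=4 s=0: VC-HIT | VC [2]
  [4] addr=0x9 blk=2 s=0: VC-HIT | VC [4]
  [5] addr=0x12 blk=4 s=0: VC-HIT | VC [2]
  [6] addr=0x8 blk=2 s=0: VC-HIT | VC [4]
  [7] addr=0xb blk=2 s=0: L1-HIT | VC [4]
  [8] addr=0x12 blk=4 s=0: VC-HIT | VC [2]
  [9] addr=0x28 blk=10 s=0: MISS | VC [2, 4]
  [10] addr=0x12 blk=4 s=0: VC-HIT | VC [2, 10]
  [11] addr=0xa blk=2 s=0: VC-HIT | VC [4, 10]
  [12] addr=0x9 blk=2 s=0: L1-HIT | VC [4, 10]
  [13] addr=0x13 blk=4 s=0: VC-HIT | VC [2, 10]

OUTCOME = VC-HIT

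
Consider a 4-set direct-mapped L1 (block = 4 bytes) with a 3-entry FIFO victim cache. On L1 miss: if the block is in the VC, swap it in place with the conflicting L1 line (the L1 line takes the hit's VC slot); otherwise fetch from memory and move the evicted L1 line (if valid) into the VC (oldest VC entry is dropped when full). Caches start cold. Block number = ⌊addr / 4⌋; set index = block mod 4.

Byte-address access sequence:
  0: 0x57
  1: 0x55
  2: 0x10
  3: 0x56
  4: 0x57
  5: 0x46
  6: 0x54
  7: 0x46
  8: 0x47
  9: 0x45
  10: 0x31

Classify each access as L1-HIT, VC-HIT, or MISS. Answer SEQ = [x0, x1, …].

SEQ = [MISS, L1-HIT, MISS, L1-HIT, L1-HIT, MISS, VC-HIT, VC-HIT, L1-HIT, L1-HIT, MISS]

  [0] addr=0x57 blk=21 s=1: MISS | VC []
  [1] addr=0x55 blk=21 s=1: L1-HIT | VC []
  [2] addr=0x10 blk=4 s=0: MISS | VC []
  [3] addr=0x56 blk=21 s=1: L1-HIT | VC []
  [4] addr=0x57 blk=21 s=1: L1-HIT | VC []
  [5] addr=0x46 blk=17 s=1: MISS | VC [21]
  [6] addr=0x54 blk=21 s=1: VC-HIT | VC [17]
  [7] addr=0x46 blk=17 s=1: VC-HIT | VC [21]
  [8] addr=0x47 blk=17 s=1: L1-HIT | VC [21]
  [9] addr=0x45 blk=17 s=1: L1-HIT | VC [21]
  [10] addr=0x31 blk=12 s=0: MISS | VC [21, 4]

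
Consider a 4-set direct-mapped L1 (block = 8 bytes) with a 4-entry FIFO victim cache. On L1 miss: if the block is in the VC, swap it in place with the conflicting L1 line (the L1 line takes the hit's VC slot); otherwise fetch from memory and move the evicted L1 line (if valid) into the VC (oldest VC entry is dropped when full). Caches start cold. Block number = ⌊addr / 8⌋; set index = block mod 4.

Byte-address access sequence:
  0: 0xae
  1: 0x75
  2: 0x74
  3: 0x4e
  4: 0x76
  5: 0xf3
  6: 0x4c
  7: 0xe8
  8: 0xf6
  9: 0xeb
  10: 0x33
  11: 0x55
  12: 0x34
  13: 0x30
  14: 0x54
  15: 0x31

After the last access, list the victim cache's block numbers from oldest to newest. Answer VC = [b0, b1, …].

  [0] addr=0xae blk=21 s=1: MISS | VC []
  [1] addr=0x75 blk=14 s=2: MISS | VC []
  [2] addr=0x74 blk=14 s=2: L1-HIT | VC []
  [3] addr=0x4e blk=9 s=1: MISS | VC [21]
  [4] addr=0x76 blk=14 s=2: L1-HIT | VC [21]
  [5] addr=0xf3 blk=30 s=2: MISS | VC [21, 14]
  [6] addr=0x4c blk=9 s=1: L1-HIT | VC [21, 14]
  [7] addr=0xe8 blk=29 s=1: MISS | VC [21, 14, 9]
  [8] addr=0xf6 blk=30 s=2: L1-HIT | VC [21, 14, 9]
  [9] addr=0xeb blk=29 s=1: L1-HIT | VC [21, 14, 9]
  [10] addr=0x33 blk=6 s=2: MISS | VC [21, 14, 9, 30]
  [11] addr=0x55 blk=10 s=2: MISS | VC [14, 9, 30, 6]
  [12] addr=0x34 blk=6 s=2: VC-HIT | VC [14, 9, 30, 10]
  [13] addr=0x30 blk=6 s=2: L1-HIT | VC [14, 9, 30, 10]
  [14] addr=0x54 blk=10 s=2: VC-HIT | VC [14, 9, 30, 6]
  [15] addr=0x31 blk=6 s=2: VC-HIT | VC [14, 9, 30, 10]

VC = [14, 9, 30, 10]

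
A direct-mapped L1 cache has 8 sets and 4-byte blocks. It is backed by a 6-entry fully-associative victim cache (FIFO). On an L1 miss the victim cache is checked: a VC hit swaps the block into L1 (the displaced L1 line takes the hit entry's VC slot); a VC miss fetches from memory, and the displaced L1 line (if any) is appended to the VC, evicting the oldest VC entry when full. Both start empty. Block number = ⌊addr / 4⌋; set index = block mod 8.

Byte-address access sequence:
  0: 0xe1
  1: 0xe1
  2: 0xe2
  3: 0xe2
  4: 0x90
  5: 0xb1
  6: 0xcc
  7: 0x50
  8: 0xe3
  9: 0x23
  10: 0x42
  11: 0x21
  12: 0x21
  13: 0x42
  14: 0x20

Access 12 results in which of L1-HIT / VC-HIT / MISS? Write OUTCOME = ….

  [0] addr=0xe1 blk=56 s=0: MISS | VC []
  [1] addr=0xe1 blk=56 s=0: L1-HIT | VC []
  [2] addr=0xe2 blk=56 s=0: L1-HIT | VC []
  [3] addr=0xe2 blk=56 s=0: L1-HIT | VC []
  [4] addr=0x90 blk=36 s=4: MISS | VC []
  [5] addr=0xb1 blk=44 s=4: MISS | VC [36]
  [6] addr=0xcc blk=51 s=3: MISS | VC [36]
  [7] addr=0x50 blk=20 s=4: MISS | VC [36, 44]
  [8] addr=0xe3 blk=56 s=0: L1-HIT | VC [36, 44]
  [9] addr=0x23 blk=8 s=0: MISS | VC [36, 44, 56]
  [10] addr=0x42 blk=16 s=0: MISS | VC [36, 44, 56, 8]
  [11] addr=0x21 blk=8 s=0: VC-HIT | VC [36, 44, 56, 16]
  [12] addr=0x21 blk=8 s=0: L1-HIT | VC [36, 44, 56, 16]
  [13] addr=0x42 blk=16 s=0: VC-HIT | VC [36, 44, 56, 8]
  [14] addr=0x20 blk=8 s=0: VC-HIT | VC [36, 44, 56, 16]

OUTCOME = L1-HIT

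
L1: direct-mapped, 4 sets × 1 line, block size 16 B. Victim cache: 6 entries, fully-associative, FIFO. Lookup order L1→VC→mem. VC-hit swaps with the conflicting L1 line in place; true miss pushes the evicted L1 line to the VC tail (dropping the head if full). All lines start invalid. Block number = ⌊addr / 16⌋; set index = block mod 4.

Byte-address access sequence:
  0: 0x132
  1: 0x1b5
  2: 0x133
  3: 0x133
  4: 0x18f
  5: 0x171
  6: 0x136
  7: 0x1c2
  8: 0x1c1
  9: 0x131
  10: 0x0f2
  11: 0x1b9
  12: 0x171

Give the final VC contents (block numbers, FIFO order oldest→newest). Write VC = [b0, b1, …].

0: 0x132 (blk 19, set 3) → MISS  vc=[]
1: 0x1b5 (blk 27, set 3) → MISS  vc=[19]
2: 0x133 (blk 19, set 3) → VC-HIT  vc=[27]
3: 0x133 (blk 19, set 3) → L1-HIT  vc=[27]
4: 0x18f (blk 24, set 0) → MISS  vc=[27]
5: 0x171 (blk 23, set 3) → MISS  vc=[27, 19]
6: 0x136 (blk 19, set 3) → VC-HIT  vc=[27, 23]
7: 0x1c2 (blk 28, set 0) → MISS  vc=[27, 23, 24]
8: 0x1c1 (blk 28, set 0) → L1-HIT  vc=[27, 23, 24]
9: 0x131 (blk 19, set 3) → L1-HIT  vc=[27, 23, 24]
10: 0xf2 (blk 15, set 3) → MISS  vc=[27, 23, 24, 19]
11: 0x1b9 (blk 27, set 3) → VC-HIT  vc=[15, 23, 24, 19]
12: 0x171 (blk 23, set 3) → VC-HIT  vc=[15, 27, 24, 19]

VC = [15, 27, 24, 19]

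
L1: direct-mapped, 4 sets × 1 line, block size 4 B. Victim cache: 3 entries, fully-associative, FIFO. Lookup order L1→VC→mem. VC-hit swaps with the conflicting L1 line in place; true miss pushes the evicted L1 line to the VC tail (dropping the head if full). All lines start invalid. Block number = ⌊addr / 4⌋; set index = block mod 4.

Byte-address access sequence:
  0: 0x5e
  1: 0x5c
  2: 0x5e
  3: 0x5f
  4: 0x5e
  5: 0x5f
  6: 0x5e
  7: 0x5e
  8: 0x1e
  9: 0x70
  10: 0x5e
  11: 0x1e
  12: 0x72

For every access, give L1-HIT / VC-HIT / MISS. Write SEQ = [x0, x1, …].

SEQ = [MISS, L1-HIT, L1-HIT, L1-HIT, L1-HIT, L1-HIT, L1-HIT, L1-HIT, MISS, MISS, VC-HIT, VC-HIT, L1-HIT]

0: 0x5e (blk 23, set 3) → MISS  vc=[]
1: 0x5c (blk 23, set 3) → L1-HIT  vc=[]
2: 0x5e (blk 23, set 3) → L1-HIT  vc=[]
3: 0x5f (blk 23, set 3) → L1-HIT  vc=[]
4: 0x5e (blk 23, set 3) → L1-HIT  vc=[]
5: 0x5f (blk 23, set 3) → L1-HIT  vc=[]
6: 0x5e (blk 23, set 3) → L1-HIT  vc=[]
7: 0x5e (blk 23, set 3) → L1-HIT  vc=[]
8: 0x1e (blk 7, set 3) → MISS  vc=[23]
9: 0x70 (blk 28, set 0) → MISS  vc=[23]
10: 0x5e (blk 23, set 3) → VC-HIT  vc=[7]
11: 0x1e (blk 7, set 3) → VC-HIT  vc=[23]
12: 0x72 (blk 28, set 0) → L1-HIT  vc=[23]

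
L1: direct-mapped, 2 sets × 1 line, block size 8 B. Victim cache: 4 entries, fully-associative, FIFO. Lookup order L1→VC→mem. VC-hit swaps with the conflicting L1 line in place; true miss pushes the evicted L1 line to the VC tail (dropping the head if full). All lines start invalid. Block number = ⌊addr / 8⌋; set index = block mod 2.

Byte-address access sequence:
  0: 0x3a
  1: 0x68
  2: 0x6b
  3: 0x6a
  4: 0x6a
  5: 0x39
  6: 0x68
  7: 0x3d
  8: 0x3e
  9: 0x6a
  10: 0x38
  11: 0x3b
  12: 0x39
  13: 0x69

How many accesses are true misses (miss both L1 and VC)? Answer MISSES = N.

MISSES = 2

  [0] addr=0x3a blk=7 s=1: MISS | VC []
  [1] addr=0x68 blk=13 s=1: MISS | VC [7]
  [2] addr=0x6b blk=13 s=1: L1-HIT | VC [7]
  [3] addr=0x6a blk=13 s=1: L1-HIT | VC [7]
  [4] addr=0x6a blk=13 s=1: L1-HIT | VC [7]
  [5] addr=0x39 blk=7 s=1: VC-HIT | VC [13]
  [6] addr=0x68 blk=13 s=1: VC-HIT | VC [7]
  [7] addr=0x3d blk=7 s=1: VC-HIT | VC [13]
  [8] addr=0x3e blk=7 s=1: L1-HIT | VC [13]
  [9] addr=0x6a blk=13 s=1: VC-HIT | VC [7]
  [10] addr=0x38 blk=7 s=1: VC-HIT | VC [13]
  [11] addr=0x3b blk=7 s=1: L1-HIT | VC [13]
  [12] addr=0x39 blk=7 s=1: L1-HIT | VC [13]
  [13] addr=0x69 blk=13 s=1: VC-HIT | VC [7]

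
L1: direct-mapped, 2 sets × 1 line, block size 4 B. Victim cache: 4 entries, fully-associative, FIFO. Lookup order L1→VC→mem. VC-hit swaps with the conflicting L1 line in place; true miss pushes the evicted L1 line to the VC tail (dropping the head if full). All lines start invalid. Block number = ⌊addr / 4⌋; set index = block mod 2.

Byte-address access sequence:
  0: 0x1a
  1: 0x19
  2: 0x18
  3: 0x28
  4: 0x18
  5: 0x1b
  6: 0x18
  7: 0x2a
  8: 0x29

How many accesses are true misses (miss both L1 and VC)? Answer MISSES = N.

0: 0x1a (blk 6, set 0) → MISS  vc=[]
1: 0x19 (blk 6, set 0) → L1-HIT  vc=[]
2: 0x18 (blk 6, set 0) → L1-HIT  vc=[]
3: 0x28 (blk 10, set 0) → MISS  vc=[6]
4: 0x18 (blk 6, set 0) → VC-HIT  vc=[10]
5: 0x1b (blk 6, set 0) → L1-HIT  vc=[10]
6: 0x18 (blk 6, set 0) → L1-HIT  vc=[10]
7: 0x2a (blk 10, set 0) → VC-HIT  vc=[6]
8: 0x29 (blk 10, set 0) → L1-HIT  vc=[6]

MISSES = 2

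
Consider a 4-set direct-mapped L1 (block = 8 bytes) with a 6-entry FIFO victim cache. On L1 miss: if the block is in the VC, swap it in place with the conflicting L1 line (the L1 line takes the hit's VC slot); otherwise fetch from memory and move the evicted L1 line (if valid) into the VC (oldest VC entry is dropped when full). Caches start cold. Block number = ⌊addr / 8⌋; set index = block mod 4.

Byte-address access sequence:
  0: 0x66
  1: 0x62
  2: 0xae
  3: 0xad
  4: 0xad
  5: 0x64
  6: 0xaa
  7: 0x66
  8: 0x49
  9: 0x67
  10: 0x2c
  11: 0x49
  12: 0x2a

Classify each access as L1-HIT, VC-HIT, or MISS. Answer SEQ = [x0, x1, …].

0: 0x66 (blk 12, set 0) → MISS  vc=[]
1: 0x62 (blk 12, set 0) → L1-HIT  vc=[]
2: 0xae (blk 21, set 1) → MISS  vc=[]
3: 0xad (blk 21, set 1) → L1-HIT  vc=[]
4: 0xad (blk 21, set 1) → L1-HIT  vc=[]
5: 0x64 (blk 12, set 0) → L1-HIT  vc=[]
6: 0xaa (blk 21, set 1) → L1-HIT  vc=[]
7: 0x66 (blk 12, set 0) → L1-HIT  vc=[]
8: 0x49 (blk 9, set 1) → MISS  vc=[21]
9: 0x67 (blk 12, set 0) → L1-HIT  vc=[21]
10: 0x2c (blk 5, set 1) → MISS  vc=[21, 9]
11: 0x49 (blk 9, set 1) → VC-HIT  vc=[21, 5]
12: 0x2a (blk 5, set 1) → VC-HIT  vc=[21, 9]

SEQ = [MISS, L1-HIT, MISS, L1-HIT, L1-HIT, L1-HIT, L1-HIT, L1-HIT, MISS, L1-HIT, MISS, VC-HIT, VC-HIT]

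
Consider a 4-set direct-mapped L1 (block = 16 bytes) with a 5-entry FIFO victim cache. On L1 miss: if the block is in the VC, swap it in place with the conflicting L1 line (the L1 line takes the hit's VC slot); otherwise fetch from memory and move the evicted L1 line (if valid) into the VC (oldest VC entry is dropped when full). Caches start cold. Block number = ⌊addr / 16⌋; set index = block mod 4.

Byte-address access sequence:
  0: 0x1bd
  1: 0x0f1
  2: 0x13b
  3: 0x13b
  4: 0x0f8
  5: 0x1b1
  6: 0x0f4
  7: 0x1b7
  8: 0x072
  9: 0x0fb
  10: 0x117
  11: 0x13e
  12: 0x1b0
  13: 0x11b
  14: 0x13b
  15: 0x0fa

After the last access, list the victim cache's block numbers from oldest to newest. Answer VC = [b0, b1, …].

VC = [7, 19, 27]

#0 0x1bd→b27/s3 MISS; vc=[]
#1 0xf1→b15/s3 MISS; vc=[27]
#2 0x13b→b19/s3 MISS; vc=[27,15]
#3 0x13b→b19/s3 L1-HIT; vc=[27,15]
#4 0xf8→b15/s3 VC-HIT; vc=[27,19]
#5 0x1b1→b27/s3 VC-HIT; vc=[15,19]
#6 0xf4→b15/s3 VC-HIT; vc=[27,19]
#7 0x1b7→b27/s3 VC-HIT; vc=[15,19]
#8 0x72→b7/s3 MISS; vc=[15,19,27]
#9 0xfb→b15/s3 VC-HIT; vc=[7,19,27]
#10 0x117→b17/s1 MISS; vc=[7,19,27]
#11 0x13e→b19/s3 VC-HIT; vc=[7,15,27]
#12 0x1b0→b27/s3 VC-HIT; vc=[7,15,19]
#13 0x11b→b17/s1 L1-HIT; vc=[7,15,19]
#14 0x13b→b19/s3 VC-HIT; vc=[7,15,27]
#15 0xfa→b15/s3 VC-HIT; vc=[7,19,27]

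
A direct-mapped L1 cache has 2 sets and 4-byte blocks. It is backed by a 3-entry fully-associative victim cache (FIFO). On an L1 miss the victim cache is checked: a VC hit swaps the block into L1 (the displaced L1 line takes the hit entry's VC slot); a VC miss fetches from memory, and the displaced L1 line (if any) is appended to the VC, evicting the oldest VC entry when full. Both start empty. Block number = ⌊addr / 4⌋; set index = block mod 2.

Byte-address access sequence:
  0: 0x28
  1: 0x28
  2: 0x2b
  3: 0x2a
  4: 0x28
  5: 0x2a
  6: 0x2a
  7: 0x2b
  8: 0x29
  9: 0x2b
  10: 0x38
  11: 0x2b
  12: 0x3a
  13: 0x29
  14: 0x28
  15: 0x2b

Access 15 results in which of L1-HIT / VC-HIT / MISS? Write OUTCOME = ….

OUTCOME = L1-HIT

0: 0x28 (blk 10, set 0) → MISS  vc=[]
1: 0x28 (blk 10, set 0) → L1-HIT  vc=[]
2: 0x2b (blk 10, set 0) → L1-HIT  vc=[]
3: 0x2a (blk 10, set 0) → L1-HIT  vc=[]
4: 0x28 (blk 10, set 0) → L1-HIT  vc=[]
5: 0x2a (blk 10, set 0) → L1-HIT  vc=[]
6: 0x2a (blk 10, set 0) → L1-HIT  vc=[]
7: 0x2b (blk 10, set 0) → L1-HIT  vc=[]
8: 0x29 (blk 10, set 0) → L1-HIT  vc=[]
9: 0x2b (blk 10, set 0) → L1-HIT  vc=[]
10: 0x38 (blk 14, set 0) → MISS  vc=[10]
11: 0x2b (blk 10, set 0) → VC-HIT  vc=[14]
12: 0x3a (blk 14, set 0) → VC-HIT  vc=[10]
13: 0x29 (blk 10, set 0) → VC-HIT  vc=[14]
14: 0x28 (blk 10, set 0) → L1-HIT  vc=[14]
15: 0x2b (blk 10, set 0) → L1-HIT  vc=[14]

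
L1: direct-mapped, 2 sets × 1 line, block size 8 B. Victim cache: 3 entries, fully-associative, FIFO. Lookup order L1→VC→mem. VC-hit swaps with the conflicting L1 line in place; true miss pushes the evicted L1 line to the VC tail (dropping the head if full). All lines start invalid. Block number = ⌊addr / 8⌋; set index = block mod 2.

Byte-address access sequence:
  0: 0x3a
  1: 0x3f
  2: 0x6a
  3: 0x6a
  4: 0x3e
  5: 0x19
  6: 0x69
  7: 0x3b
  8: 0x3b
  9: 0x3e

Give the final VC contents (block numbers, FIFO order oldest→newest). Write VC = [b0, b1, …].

VC = [3, 13]

  [0] addr=0x3a blk=7 s=1: MISS | VC []
  [1] addr=0x3f blk=7 s=1: L1-HIT | VC []
  [2] addr=0x6a blk=13 s=1: MISS | VC [7]
  [3] addr=0x6a blk=13 s=1: L1-HIT | VC [7]
  [4] addr=0x3e blk=7 s=1: VC-HIT | VC [13]
  [5] addr=0x19 blk=3 s=1: MISS | VC [13, 7]
  [6] addr=0x69 blk=13 s=1: VC-HIT | VC [3, 7]
  [7] addr=0x3b blk=7 s=1: VC-HIT | VC [3, 13]
  [8] addr=0x3b blk=7 s=1: L1-HIT | VC [3, 13]
  [9] addr=0x3e blk=7 s=1: L1-HIT | VC [3, 13]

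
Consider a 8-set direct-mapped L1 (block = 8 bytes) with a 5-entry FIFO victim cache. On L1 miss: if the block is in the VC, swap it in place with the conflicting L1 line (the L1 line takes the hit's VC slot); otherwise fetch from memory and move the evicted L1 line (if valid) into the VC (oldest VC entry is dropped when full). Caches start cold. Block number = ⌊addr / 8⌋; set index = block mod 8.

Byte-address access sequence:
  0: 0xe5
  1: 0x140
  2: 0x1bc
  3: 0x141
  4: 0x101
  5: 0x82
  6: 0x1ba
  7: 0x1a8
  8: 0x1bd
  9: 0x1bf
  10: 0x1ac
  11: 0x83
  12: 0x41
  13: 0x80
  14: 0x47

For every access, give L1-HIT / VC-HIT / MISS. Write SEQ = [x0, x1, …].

0: 0xe5 (blk 28, set 4) → MISS  vc=[]
1: 0x140 (blk 40, set 0) → MISS  vc=[]
2: 0x1bc (blk 55, set 7) → MISS  vc=[]
3: 0x141 (blk 40, set 0) → L1-HIT  vc=[]
4: 0x101 (blk 32, set 0) → MISS  vc=[40]
5: 0x82 (blk 16, set 0) → MISS  vc=[40, 32]
6: 0x1ba (blk 55, set 7) → L1-HIT  vc=[40, 32]
7: 0x1a8 (blk 53, set 5) → MISS  vc=[40, 32]
8: 0x1bd (blk 55, set 7) → L1-HIT  vc=[40, 32]
9: 0x1bf (blk 55, set 7) → L1-HIT  vc=[40, 32]
10: 0x1ac (blk 53, set 5) → L1-HIT  vc=[40, 32]
11: 0x83 (blk 16, set 0) → L1-HIT  vc=[40, 32]
12: 0x41 (blk 8, set 0) → MISS  vc=[40, 32, 16]
13: 0x80 (blk 16, set 0) → VC-HIT  vc=[40, 32, 8]
14: 0x47 (blk 8, set 0) → VC-HIT  vc=[40, 32, 16]

SEQ = [MISS, MISS, MISS, L1-HIT, MISS, MISS, L1-HIT, MISS, L1-HIT, L1-HIT, L1-HIT, L1-HIT, MISS, VC-HIT, VC-HIT]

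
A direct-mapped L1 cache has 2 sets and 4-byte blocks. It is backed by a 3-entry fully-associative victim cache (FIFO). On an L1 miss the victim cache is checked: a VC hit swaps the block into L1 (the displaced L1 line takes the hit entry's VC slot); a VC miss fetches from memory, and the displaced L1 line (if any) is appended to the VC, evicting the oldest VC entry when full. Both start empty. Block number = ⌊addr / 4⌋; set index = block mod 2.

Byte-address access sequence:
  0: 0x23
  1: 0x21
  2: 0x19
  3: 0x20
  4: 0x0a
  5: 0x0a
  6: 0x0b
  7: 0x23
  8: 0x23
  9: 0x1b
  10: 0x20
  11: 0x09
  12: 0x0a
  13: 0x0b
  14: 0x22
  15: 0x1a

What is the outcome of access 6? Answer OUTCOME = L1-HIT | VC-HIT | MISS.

#0 0x23→b8/s0 MISS; vc=[]
#1 0x21→b8/s0 L1-HIT; vc=[]
#2 0x19→b6/s0 MISS; vc=[8]
#3 0x20→b8/s0 VC-HIT; vc=[6]
#4 0xa→b2/s0 MISS; vc=[6,8]
#5 0xa→b2/s0 L1-HIT; vc=[6,8]
#6 0xb→b2/s0 L1-HIT; vc=[6,8]
#7 0x23→b8/s0 VC-HIT; vc=[6,2]
#8 0x23→b8/s0 L1-HIT; vc=[6,2]
#9 0x1b→b6/s0 VC-HIT; vc=[8,2]
#10 0x20→b8/s0 VC-HIT; vc=[6,2]
#11 0x9→b2/s0 VC-HIT; vc=[6,8]
#12 0xa→b2/s0 L1-HIT; vc=[6,8]
#13 0xb→b2/s0 L1-HIT; vc=[6,8]
#14 0x22→b8/s0 VC-HIT; vc=[6,2]
#15 0x1a→b6/s0 VC-HIT; vc=[8,2]

OUTCOME = L1-HIT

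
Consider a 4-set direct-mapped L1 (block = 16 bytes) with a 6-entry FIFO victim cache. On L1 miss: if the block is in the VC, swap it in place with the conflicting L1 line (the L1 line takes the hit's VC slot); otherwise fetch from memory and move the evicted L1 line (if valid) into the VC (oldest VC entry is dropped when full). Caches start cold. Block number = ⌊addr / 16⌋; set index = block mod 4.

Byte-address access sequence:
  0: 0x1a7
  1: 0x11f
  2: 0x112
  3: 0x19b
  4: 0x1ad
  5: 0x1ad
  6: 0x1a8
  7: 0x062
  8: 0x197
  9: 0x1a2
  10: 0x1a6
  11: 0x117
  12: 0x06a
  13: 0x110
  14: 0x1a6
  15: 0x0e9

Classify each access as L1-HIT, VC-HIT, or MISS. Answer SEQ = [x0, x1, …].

  [0] addr=0x1a7 blk=26 s=2: MISS | VC []
  [1] addr=0x11f blk=17 s=1: MISS | VC []
  [2] addr=0x112 blk=17 s=1: L1-HIT | VC []
  [3] addr=0x19b blk=25 s=1: MISS | VC [17]
  [4] addr=0x1ad blk=26 s=2: L1-HIT | VC [17]
  [5] addr=0x1ad blk=26 s=2: L1-HIT | VC [17]
  [6] addr=0x1a8 blk=26 s=2: L1-HIT | VC [17]
  [7] addr=0x62 blk=6 s=2: MISS | VC [17, 26]
  [8] addr=0x197 blk=25 s=1: L1-HIT | VC [17, 26]
  [9] addr=0x1a2 blk=26 s=2: VC-HIT | VC [17, 6]
  [10] addr=0x1a6 blk=26 s=2: L1-HIT | VC [17, 6]
  [11] addr=0x117 blk=17 s=1: VC-HIT | VC [25, 6]
  [12] addr=0x6a blk=6 s=2: VC-HIT | VC [25, 26]
  [13] addr=0x110 blk=17 s=1: L1-HIT | VC [25, 26]
  [14] addr=0x1a6 blk=26 s=2: VC-HIT | VC [25, 6]
  [15] addr=0xe9 blk=14 s=2: MISS | VC [25, 6, 26]

SEQ = [MISS, MISS, L1-HIT, MISS, L1-HIT, L1-HIT, L1-HIT, MISS, L1-HIT, VC-HIT, L1-HIT, VC-HIT, VC-HIT, L1-HIT, VC-HIT, MISS]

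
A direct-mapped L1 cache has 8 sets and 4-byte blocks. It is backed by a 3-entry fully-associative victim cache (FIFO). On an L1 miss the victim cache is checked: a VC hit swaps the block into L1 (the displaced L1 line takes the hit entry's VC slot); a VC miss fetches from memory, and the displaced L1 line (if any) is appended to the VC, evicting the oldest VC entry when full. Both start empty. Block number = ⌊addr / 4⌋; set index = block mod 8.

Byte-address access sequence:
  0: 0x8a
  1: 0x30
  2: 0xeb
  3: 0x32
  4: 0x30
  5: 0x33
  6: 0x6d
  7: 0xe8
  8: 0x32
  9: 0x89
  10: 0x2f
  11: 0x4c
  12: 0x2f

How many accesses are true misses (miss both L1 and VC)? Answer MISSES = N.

MISSES = 6

0: 0x8a (blk 34, set 2) → MISS  vc=[]
1: 0x30 (blk 12, set 4) → MISS  vc=[]
2: 0xeb (blk 58, set 2) → MISS  vc=[34]
3: 0x32 (blk 12, set 4) → L1-HIT  vc=[34]
4: 0x30 (blk 12, set 4) → L1-HIT  vc=[34]
5: 0x33 (blk 12, set 4) → L1-HIT  vc=[34]
6: 0x6d (blk 27, set 3) → MISS  vc=[34]
7: 0xe8 (blk 58, set 2) → L1-HIT  vc=[34]
8: 0x32 (blk 12, set 4) → L1-HIT  vc=[34]
9: 0x89 (blk 34, set 2) → VC-HIT  vc=[58]
10: 0x2f (blk 11, set 3) → MISS  vc=[58, 27]
11: 0x4c (blk 19, set 3) → MISS  vc=[58, 27, 11]
12: 0x2f (blk 11, set 3) → VC-HIT  vc=[58, 27, 19]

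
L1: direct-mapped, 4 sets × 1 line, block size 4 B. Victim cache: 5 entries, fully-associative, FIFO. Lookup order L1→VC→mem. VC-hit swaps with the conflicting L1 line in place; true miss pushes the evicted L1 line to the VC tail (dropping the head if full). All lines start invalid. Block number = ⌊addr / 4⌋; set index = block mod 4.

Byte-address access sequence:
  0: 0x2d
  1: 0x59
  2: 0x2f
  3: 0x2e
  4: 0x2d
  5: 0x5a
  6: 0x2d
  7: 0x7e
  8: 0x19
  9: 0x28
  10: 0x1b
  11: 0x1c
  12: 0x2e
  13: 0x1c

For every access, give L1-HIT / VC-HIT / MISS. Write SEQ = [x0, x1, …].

SEQ = [MISS, MISS, L1-HIT, L1-HIT, L1-HIT, L1-HIT, L1-HIT, MISS, MISS, MISS, VC-HIT, MISS, VC-HIT, VC-HIT]

0: 0x2d (blk 11, set 3) → MISS  vc=[]
1: 0x59 (blk 22, set 2) → MISS  vc=[]
2: 0x2f (blk 11, set 3) → L1-HIT  vc=[]
3: 0x2e (blk 11, set 3) → L1-HIT  vc=[]
4: 0x2d (blk 11, set 3) → L1-HIT  vc=[]
5: 0x5a (blk 22, set 2) → L1-HIT  vc=[]
6: 0x2d (blk 11, set 3) → L1-HIT  vc=[]
7: 0x7e (blk 31, set 3) → MISS  vc=[11]
8: 0x19 (blk 6, set 2) → MISS  vc=[11, 22]
9: 0x28 (blk 10, set 2) → MISS  vc=[11, 22, 6]
10: 0x1b (blk 6, set 2) → VC-HIT  vc=[11, 22, 10]
11: 0x1c (blk 7, set 3) → MISS  vc=[11, 22, 10, 31]
12: 0x2e (blk 11, set 3) → VC-HIT  vc=[7, 22, 10, 31]
13: 0x1c (blk 7, set 3) → VC-HIT  vc=[11, 22, 10, 31]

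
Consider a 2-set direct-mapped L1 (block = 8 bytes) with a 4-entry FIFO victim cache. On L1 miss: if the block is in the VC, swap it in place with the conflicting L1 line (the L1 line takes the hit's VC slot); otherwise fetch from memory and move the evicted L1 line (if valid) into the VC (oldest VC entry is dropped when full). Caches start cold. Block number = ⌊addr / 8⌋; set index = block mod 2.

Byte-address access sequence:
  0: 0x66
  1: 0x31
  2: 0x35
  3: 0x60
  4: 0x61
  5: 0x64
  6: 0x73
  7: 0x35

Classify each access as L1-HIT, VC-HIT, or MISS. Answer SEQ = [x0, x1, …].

#0 0x66→b12/s0 MISS; vc=[]
#1 0x31→b6/s0 MISS; vc=[12]
#2 0x35→b6/s0 L1-HIT; vc=[12]
#3 0x60→b12/s0 VC-HIT; vc=[6]
#4 0x61→b12/s0 L1-HIT; vc=[6]
#5 0x64→b12/s0 L1-HIT; vc=[6]
#6 0x73→b14/s0 MISS; vc=[6,12]
#7 0x35→b6/s0 VC-HIT; vc=[14,12]

SEQ = [MISS, MISS, L1-HIT, VC-HIT, L1-HIT, L1-HIT, MISS, VC-HIT]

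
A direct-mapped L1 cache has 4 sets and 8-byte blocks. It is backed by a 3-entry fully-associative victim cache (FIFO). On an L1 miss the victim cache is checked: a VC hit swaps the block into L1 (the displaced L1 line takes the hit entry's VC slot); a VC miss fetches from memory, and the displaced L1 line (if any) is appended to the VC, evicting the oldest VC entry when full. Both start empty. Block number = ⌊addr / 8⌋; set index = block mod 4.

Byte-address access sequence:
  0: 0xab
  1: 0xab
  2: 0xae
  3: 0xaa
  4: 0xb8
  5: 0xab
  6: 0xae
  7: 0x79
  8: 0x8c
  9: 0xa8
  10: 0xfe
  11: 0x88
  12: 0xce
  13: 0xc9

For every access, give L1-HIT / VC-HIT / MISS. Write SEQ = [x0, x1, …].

  [0] addr=0xab blk=21 s=1: MISS | VC []
  [1] addr=0xab blk=21 s=1: L1-HIT | VC []
  [2] addr=0xae blk=21 s=1: L1-HIT | VC []
  [3] addr=0xaa blk=21 s=1: L1-HIT | VC []
  [4] addr=0xb8 blk=23 s=3: MISS | VC []
  [5] addr=0xab blk=21 s=1: L1-HIT | VC []
  [6] addr=0xae blk=21 s=1: L1-HIT | VC []
  [7] addr=0x79 blk=15 s=3: MISS | VC [23]
  [8] addr=0x8c blk=17 s=1: MISS | VC [23, 21]
  [9] addr=0xa8 blk=21 s=1: VC-HIT | VC [23, 17]
  [10] addr=0xfe blk=31 s=3: MISS | VC [23, 17, 15]
  [11] addr=0x88 blk=17 s=1: VC-HIT | VC [23, 21, 15]
  [12] addr=0xce blk=25 s=1: MISS | VC [21, 15, 17]
  [13] addr=0xc9 blk=25 s=1: L1-HIT | VC [21, 15, 17]

SEQ = [MISS, L1-HIT, L1-HIT, L1-HIT, MISS, L1-HIT, L1-HIT, MISS, MISS, VC-HIT, MISS, VC-HIT, MISS, L1-HIT]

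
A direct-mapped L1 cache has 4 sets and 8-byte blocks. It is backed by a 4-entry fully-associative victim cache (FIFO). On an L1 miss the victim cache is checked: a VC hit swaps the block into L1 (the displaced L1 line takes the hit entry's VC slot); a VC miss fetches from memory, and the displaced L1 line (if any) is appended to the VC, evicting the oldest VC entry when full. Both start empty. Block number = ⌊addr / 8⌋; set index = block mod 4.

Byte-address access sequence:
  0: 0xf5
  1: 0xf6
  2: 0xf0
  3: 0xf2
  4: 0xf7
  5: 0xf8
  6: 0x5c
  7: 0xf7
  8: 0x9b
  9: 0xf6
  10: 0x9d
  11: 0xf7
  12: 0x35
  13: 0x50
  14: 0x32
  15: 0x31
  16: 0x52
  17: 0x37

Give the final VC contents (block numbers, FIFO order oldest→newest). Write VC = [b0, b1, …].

VC = [31, 11, 30, 10]

0: 0xf5 (blk 30, set 2) → MISS  vc=[]
1: 0xf6 (blk 30, set 2) → L1-HIT  vc=[]
2: 0xf0 (blk 30, set 2) → L1-HIT  vc=[]
3: 0xf2 (blk 30, set 2) → L1-HIT  vc=[]
4: 0xf7 (blk 30, set 2) → L1-HIT  vc=[]
5: 0xf8 (blk 31, set 3) → MISS  vc=[]
6: 0x5c (blk 11, set 3) → MISS  vc=[31]
7: 0xf7 (blk 30, set 2) → L1-HIT  vc=[31]
8: 0x9b (blk 19, set 3) → MISS  vc=[31, 11]
9: 0xf6 (blk 30, set 2) → L1-HIT  vc=[31, 11]
10: 0x9d (blk 19, set 3) → L1-HIT  vc=[31, 11]
11: 0xf7 (blk 30, set 2) → L1-HIT  vc=[31, 11]
12: 0x35 (blk 6, set 2) → MISS  vc=[31, 11, 30]
13: 0x50 (blk 10, set 2) → MISS  vc=[31, 11, 30, 6]
14: 0x32 (blk 6, set 2) → VC-HIT  vc=[31, 11, 30, 10]
15: 0x31 (blk 6, set 2) → L1-HIT  vc=[31, 11, 30, 10]
16: 0x52 (blk 10, set 2) → VC-HIT  vc=[31, 11, 30, 6]
17: 0x37 (blk 6, set 2) → VC-HIT  vc=[31, 11, 30, 10]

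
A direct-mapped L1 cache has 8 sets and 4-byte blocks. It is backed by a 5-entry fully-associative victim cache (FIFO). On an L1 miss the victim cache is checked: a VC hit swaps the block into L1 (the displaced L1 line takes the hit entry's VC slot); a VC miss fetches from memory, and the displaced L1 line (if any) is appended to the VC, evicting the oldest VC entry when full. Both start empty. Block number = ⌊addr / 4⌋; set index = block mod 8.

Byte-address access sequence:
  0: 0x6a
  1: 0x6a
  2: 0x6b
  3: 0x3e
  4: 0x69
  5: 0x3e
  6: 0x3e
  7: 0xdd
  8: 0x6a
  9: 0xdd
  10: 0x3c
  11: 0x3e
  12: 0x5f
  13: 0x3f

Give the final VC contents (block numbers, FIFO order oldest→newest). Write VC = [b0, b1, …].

#0 0x6a→b26/s2 MISS; vc=[]
#1 0x6a→b26/s2 L1-HIT; vc=[]
#2 0x6b→b26/s2 L1-HIT; vc=[]
#3 0x3e→b15/s7 MISS; vc=[]
#4 0x69→b26/s2 L1-HIT; vc=[]
#5 0x3e→b15/s7 L1-HIT; vc=[]
#6 0x3e→b15/s7 L1-HIT; vc=[]
#7 0xdd→b55/s7 MISS; vc=[15]
#8 0x6a→b26/s2 L1-HIT; vc=[15]
#9 0xdd→b55/s7 L1-HIT; vc=[15]
#10 0x3c→b15/s7 VC-HIT; vc=[55]
#11 0x3e→b15/s7 L1-HIT; vc=[55]
#12 0x5f→b23/s7 MISS; vc=[55,15]
#13 0x3f→b15/s7 VC-HIT; vc=[55,23]

VC = [55, 23]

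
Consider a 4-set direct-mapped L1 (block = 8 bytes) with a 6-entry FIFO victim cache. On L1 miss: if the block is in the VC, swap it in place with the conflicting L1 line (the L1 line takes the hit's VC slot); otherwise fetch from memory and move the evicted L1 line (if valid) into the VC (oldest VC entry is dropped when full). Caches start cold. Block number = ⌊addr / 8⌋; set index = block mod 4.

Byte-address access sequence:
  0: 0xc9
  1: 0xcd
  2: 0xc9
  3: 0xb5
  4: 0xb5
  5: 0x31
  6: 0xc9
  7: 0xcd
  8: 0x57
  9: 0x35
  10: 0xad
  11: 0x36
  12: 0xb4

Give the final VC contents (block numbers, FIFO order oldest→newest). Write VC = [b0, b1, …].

VC = [6, 10, 25]

0: 0xc9 (blk 25, set 1) → MISS  vc=[]
1: 0xcd (blk 25, set 1) → L1-HIT  vc=[]
2: 0xc9 (blk 25, set 1) → L1-HIT  vc=[]
3: 0xb5 (blk 22, set 2) → MISS  vc=[]
4: 0xb5 (blk 22, set 2) → L1-HIT  vc=[]
5: 0x31 (blk 6, set 2) → MISS  vc=[22]
6: 0xc9 (blk 25, set 1) → L1-HIT  vc=[22]
7: 0xcd (blk 25, set 1) → L1-HIT  vc=[22]
8: 0x57 (blk 10, set 2) → MISS  vc=[22, 6]
9: 0x35 (blk 6, set 2) → VC-HIT  vc=[22, 10]
10: 0xad (blk 21, set 1) → MISS  vc=[22, 10, 25]
11: 0x36 (blk 6, set 2) → L1-HIT  vc=[22, 10, 25]
12: 0xb4 (blk 22, set 2) → VC-HIT  vc=[6, 10, 25]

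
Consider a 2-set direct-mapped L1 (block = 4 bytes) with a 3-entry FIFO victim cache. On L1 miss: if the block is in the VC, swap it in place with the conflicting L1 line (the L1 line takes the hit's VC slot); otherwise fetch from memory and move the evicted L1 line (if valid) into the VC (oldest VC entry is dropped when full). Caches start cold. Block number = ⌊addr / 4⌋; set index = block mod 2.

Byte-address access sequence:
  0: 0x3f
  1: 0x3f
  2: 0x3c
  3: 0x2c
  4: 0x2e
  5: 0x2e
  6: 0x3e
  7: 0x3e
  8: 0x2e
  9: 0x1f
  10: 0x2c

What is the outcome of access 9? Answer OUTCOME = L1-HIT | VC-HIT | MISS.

OUTCOME = MISS

0: 0x3f (blk 15, set 1) → MISS  vc=[]
1: 0x3f (blk 15, set 1) → L1-HIT  vc=[]
2: 0x3c (blk 15, set 1) → L1-HIT  vc=[]
3: 0x2c (blk 11, set 1) → MISS  vc=[15]
4: 0x2e (blk 11, set 1) → L1-HIT  vc=[15]
5: 0x2e (blk 11, set 1) → L1-HIT  vc=[15]
6: 0x3e (blk 15, set 1) → VC-HIT  vc=[11]
7: 0x3e (blk 15, set 1) → L1-HIT  vc=[11]
8: 0x2e (blk 11, set 1) → VC-HIT  vc=[15]
9: 0x1f (blk 7, set 1) → MISS  vc=[15, 11]
10: 0x2c (blk 11, set 1) → VC-HIT  vc=[15, 7]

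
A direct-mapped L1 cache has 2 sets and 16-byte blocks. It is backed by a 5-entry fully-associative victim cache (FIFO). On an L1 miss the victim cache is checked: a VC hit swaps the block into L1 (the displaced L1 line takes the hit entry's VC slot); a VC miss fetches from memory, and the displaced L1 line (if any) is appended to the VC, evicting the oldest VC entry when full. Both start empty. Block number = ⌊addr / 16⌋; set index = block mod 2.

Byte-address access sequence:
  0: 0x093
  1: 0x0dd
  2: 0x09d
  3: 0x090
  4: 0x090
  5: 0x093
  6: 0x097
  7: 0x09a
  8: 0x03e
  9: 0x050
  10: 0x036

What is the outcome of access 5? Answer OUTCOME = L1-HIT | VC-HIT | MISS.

#0 0x93→b9/s1 MISS; vc=[]
#1 0xdd→b13/s1 MISS; vc=[9]
#2 0x9d→b9/s1 VC-HIT; vc=[13]
#3 0x90→b9/s1 L1-HIT; vc=[13]
#4 0x90→b9/s1 L1-HIT; vc=[13]
#5 0x93→b9/s1 L1-HIT; vc=[13]
#6 0x97→b9/s1 L1-HIT; vc=[13]
#7 0x9a→b9/s1 L1-HIT; vc=[13]
#8 0x3e→b3/s1 MISS; vc=[13,9]
#9 0x50→b5/s1 MISS; vc=[13,9,3]
#10 0x36→b3/s1 VC-HIT; vc=[13,9,5]

OUTCOME = L1-HIT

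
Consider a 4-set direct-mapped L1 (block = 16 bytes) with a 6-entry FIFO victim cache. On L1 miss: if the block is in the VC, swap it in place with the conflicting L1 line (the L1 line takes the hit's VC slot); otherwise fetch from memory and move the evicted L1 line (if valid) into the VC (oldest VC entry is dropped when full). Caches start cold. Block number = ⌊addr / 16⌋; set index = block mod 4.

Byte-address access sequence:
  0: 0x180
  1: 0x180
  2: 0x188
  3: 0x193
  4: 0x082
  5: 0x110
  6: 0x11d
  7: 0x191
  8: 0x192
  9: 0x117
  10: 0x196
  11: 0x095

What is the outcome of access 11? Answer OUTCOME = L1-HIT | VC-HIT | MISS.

OUTCOME = MISS

0: 0x180 (blk 24, set 0) → MISS  vc=[]
1: 0x180 (blk 24, set 0) → L1-HIT  vc=[]
2: 0x188 (blk 24, set 0) → L1-HIT  vc=[]
3: 0x193 (blk 25, set 1) → MISS  vc=[]
4: 0x82 (blk 8, set 0) → MISS  vc=[24]
5: 0x110 (blk 17, set 1) → MISS  vc=[24, 25]
6: 0x11d (blk 17, set 1) → L1-HIT  vc=[24, 25]
7: 0x191 (blk 25, set 1) → VC-HIT  vc=[24, 17]
8: 0x192 (blk 25, set 1) → L1-HIT  vc=[24, 17]
9: 0x117 (blk 17, set 1) → VC-HIT  vc=[24, 25]
10: 0x196 (blk 25, set 1) → VC-HIT  vc=[24, 17]
11: 0x95 (blk 9, set 1) → MISS  vc=[24, 17, 25]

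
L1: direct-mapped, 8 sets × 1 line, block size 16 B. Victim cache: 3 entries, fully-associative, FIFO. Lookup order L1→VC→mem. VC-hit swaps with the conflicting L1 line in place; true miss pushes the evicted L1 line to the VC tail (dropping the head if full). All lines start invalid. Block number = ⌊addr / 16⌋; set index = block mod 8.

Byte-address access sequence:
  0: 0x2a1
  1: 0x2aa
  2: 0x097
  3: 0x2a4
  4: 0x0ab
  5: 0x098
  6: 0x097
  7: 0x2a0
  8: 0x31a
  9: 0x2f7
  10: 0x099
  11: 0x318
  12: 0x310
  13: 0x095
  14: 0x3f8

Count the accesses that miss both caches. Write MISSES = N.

MISSES = 6

#0 0x2a1→b42/s2 MISS; vc=[]
#1 0x2aa→b42/s2 L1-HIT; vc=[]
#2 0x97→b9/s1 MISS; vc=[]
#3 0x2a4→b42/s2 L1-HIT; vc=[]
#4 0xab→b10/s2 MISS; vc=[42]
#5 0x98→b9/s1 L1-HIT; vc=[42]
#6 0x97→b9/s1 L1-HIT; vc=[42]
#7 0x2a0→b42/s2 VC-HIT; vc=[10]
#8 0x31a→b49/s1 MISS; vc=[10,9]
#9 0x2f7→b47/s7 MISS; vc=[10,9]
#10 0x99→b9/s1 VC-HIT; vc=[10,49]
#11 0x318→b49/s1 VC-HIT; vc=[10,9]
#12 0x310→b49/s1 L1-HIT; vc=[10,9]
#13 0x95→b9/s1 VC-HIT; vc=[10,49]
#14 0x3f8→b63/s7 MISS; vc=[10,49,47]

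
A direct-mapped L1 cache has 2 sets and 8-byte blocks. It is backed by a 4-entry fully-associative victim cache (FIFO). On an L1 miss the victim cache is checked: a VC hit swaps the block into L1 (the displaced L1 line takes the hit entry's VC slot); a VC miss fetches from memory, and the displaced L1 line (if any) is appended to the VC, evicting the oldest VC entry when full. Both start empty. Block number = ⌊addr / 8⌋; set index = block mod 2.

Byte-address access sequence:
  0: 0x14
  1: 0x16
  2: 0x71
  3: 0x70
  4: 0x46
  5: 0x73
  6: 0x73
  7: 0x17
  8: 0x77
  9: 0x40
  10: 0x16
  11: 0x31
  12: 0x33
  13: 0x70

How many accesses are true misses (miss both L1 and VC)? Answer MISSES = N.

MISSES = 4

0: 0x14 (blk 2, set 0) → MISS  vc=[]
1: 0x16 (blk 2, set 0) → L1-HIT  vc=[]
2: 0x71 (blk 14, set 0) → MISS  vc=[2]
3: 0x70 (blk 14, set 0) → L1-HIT  vc=[2]
4: 0x46 (blk 8, set 0) → MISS  vc=[2, 14]
5: 0x73 (blk 14, set 0) → VC-HIT  vc=[2, 8]
6: 0x73 (blk 14, set 0) → L1-HIT  vc=[2, 8]
7: 0x17 (blk 2, set 0) → VC-HIT  vc=[14, 8]
8: 0x77 (blk 14, set 0) → VC-HIT  vc=[2, 8]
9: 0x40 (blk 8, set 0) → VC-HIT  vc=[2, 14]
10: 0x16 (blk 2, set 0) → VC-HIT  vc=[8, 14]
11: 0x31 (blk 6, set 0) → MISS  vc=[8, 14, 2]
12: 0x33 (blk 6, set 0) → L1-HIT  vc=[8, 14, 2]
13: 0x70 (blk 14, set 0) → VC-HIT  vc=[8, 6, 2]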